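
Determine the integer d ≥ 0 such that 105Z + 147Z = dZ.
(105, 147) = (21); d = 21

In the PID Z, (a, b) is generated by gcd(a, b). Compute gcd(147, 105) with the extended Euclidean algorithm, tracking rows (r, s, t) with s·147 + t·105 = r:
  row A: (147, 1, 0)   [1·147 + 0·105 = 147]
  row B: (105, 0, 1)   [0·147 + 1·105 = 105]
  147 = 1·105 + 42   → row C = row A − 1·row B = (42, 1, −1)   [check: 1·147 − 1·105 = 42]
  105 = 2·42 + 21   → row D = row B − 2·row C = (21, −2, 3)   [check: −2·147 + 3·105 = 21]
  42 = 2·21 + 0   → remainder 0, stop. gcd = 21 (last nonzero row D).
So gcd(105, 147) = 21, with Bézout identity −2·147 + 3·105 = 21. Containment (⊇): the Bézout identity exhibits 21 as an element of (105, 147), giving (21) ⊆ (105, 147). Containment (⊆): since 21 | 105 and 21 | 147 (105 = 21·5, 147 = 21·7), every Z-linear combination of 105 and 147 is divisible by 21, so (105, 147) ⊆ (21). Therefore (105, 147) = (21), d = 21.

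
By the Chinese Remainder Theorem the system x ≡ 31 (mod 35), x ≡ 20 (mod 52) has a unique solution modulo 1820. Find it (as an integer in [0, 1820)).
x ≡ 696 (mod 1820); the representative in [0, 1820) is 696

The moduli 35, 52 are pairwise coprime, so by the CRT there is a unique solution mod 35·52 = 1820.
Solve by successive substitution. Start with x ≡ 31 (mod 35).
  Combine with x ≡ 20 (mod 52): write x = 31 + 35·t and require 31 + 35·t ≡ 20 (mod 52), i.e. 35·t ≡ 20 − 31 ≡ 41 (mod 52). Since 35^(−1) ≡ 3 (mod 52), t ≡ 3·41 ≡ 19 (mod 52). So x ≡ 31 + 35·19 = 696 (mod 1820).
Unique solution in [0, 1820): x = 696.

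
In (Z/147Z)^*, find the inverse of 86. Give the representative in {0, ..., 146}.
Apply the extended Euclidean algorithm to (147, 86), tracking rows (r, s, t) with s·147 + t·86 = r. Each division r_prev = q·r_cur + r_new produces the new row as (previous row) − q·(current row):
  row A: (147, 1, 0)   [1·147 + 0·86 = 147]
  row B: (86, 0, 1)   [0·147 + 1·86 = 86]
  147 = 1·86 + 61   → row C = row A − 1·row B = (61, 1, −1)   [check: 1·147 − 1·86 = 61]
  86 = 1·61 + 25   → row D = row B − 1·row C = (25, −1, 2)   [check: −1·147 + 2·86 = 25]
  61 = 2·25 + 11   → row E = row C − 2·row D = (11, 3, −5)   [check: 3·147 − 5·86 = 11]
  25 = 2·11 + 3   → row F = row D − 2·row E = (3, −7, 12)   [check: −7·147 + 12·86 = 3]
  11 = 3·3 + 2   → row G = row E − 3·row F = (2, 24, −41)   [check: 24·147 − 41·86 = 2]
  3 = 1·2 + 1   → row H = row F − 1·row G = (1, −31, 53)   [check: −31·147 + 53·86 = 1]
  2 = 2·1 + 0   → remainder 0, stop. gcd = 1 (last nonzero row H).
The gcd is 1, so 86 is invertible mod 147. The last nonzero row gives −31·147 + 53·86 = 1, so t = 53. So 86^(−1) ≡ 53 (mod 147). Verify: 86 · 53 = 4558 ≡ 1 (mod 147). ✓

Final answer: 86^(−1) ≡ 53 (mod 147)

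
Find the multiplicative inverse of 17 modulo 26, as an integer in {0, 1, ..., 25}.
17^(−1) ≡ 23 (mod 26)

Apply the extended Euclidean algorithm to (26, 17), tracking rows (r, s, t) with s·26 + t·17 = r. Each division r_prev = q·r_cur + r_new produces the new row as (previous row) − q·(current row):
  row A: (26, 1, 0)   [1·26 + 0·17 = 26]
  row B: (17, 0, 1)   [0·26 + 1·17 = 17]
  26 = 1·17 + 9   → row C = row A − 1·row B = (9, 1, −1)   [check: 1·26 − 1·17 = 9]
  17 = 1·9 + 8   → row D = row B − 1·row C = (8, −1, 2)   [check: −1·26 + 2·17 = 8]
  9 = 1·8 + 1   → row E = row C − 1·row D = (1, 2, −3)   [check: 2·26 − 3·17 = 1]
  8 = 8·1 + 0   → remainder 0, stop. gcd = 1 (last nonzero row E).
The gcd is 1, so 17 is invertible mod 26. The last nonzero row gives 2·26 − 3·17 = 1, so t = −3. So 17^(−1) ≡ −3 ≡ 23 (mod 26). Verify: 17 · 23 = 391 ≡ 1 (mod 26). ✓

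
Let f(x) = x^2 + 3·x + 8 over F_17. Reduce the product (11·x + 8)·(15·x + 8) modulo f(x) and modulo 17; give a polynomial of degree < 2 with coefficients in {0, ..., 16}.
a · b ≡ 2·x + 2 (mod f(x))

Multiply as integer polynomials: a · b = 165·x^2 + 208·x + 64. Reducing coefficients mod 17: a · b ≡ 12·x^2 + 4·x + 13. Now divide by f(x) = x^2 + 3·x + 8 in F_17[x], eliminating the leading term at each step:
  leading term 12·x^2: subtract (12)·f(x) = 12·x^2 + 2·x + 11, leaving 2·x + 2 (coefficients mod 17)
The degree is now < 2, so this is the remainder. Hence a · b ≡ 2·x + 2 in F_17[x]/(f).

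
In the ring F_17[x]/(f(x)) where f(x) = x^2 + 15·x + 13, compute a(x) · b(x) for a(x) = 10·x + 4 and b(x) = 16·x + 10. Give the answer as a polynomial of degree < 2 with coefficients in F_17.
a · b ≡ 8·x (mod f(x))

Multiply as integer polynomials: a · b = 160·x^2 + 164·x + 40. Reducing coefficients mod 17: a · b ≡ 7·x^2 + 11·x + 6. Now divide by f(x) = x^2 + 15·x + 13 in F_17[x], eliminating the leading term at each step:
  leading term 7·x^2: subtract (7)·f(x) = 7·x^2 + 3·x + 6, leaving 8·x (coefficients mod 17)
The degree is now < 2, so this is the remainder. Hence a · b ≡ 8·x in F_17[x]/(f).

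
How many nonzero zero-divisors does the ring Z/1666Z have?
In Z/1666Z each nonzero element is either a unit (gcd with 1666 is 1) or a zero-divisor (gcd > 1). The number of units is φ(1666): factorise 1666 = 2 · 7^2 · 17, so φ(1666) = (2 − 1) · (7^2 − 7^1) · (17 − 1) = 1 · 42 · 16 = 672. The nonzero elements number 1666 − 1 = 1665. Hence the nonzero zero-divisors number 1665 − 672 = 993.

Final answer: Z/1666Z has 993 nonzero zero-divisors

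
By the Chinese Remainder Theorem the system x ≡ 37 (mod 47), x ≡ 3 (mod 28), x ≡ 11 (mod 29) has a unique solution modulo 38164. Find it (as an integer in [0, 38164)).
x ≡ 7087 (mod 38164); the representative in [0, 38164) is 7087

The moduli 47, 28, 29 are pairwise coprime, so by the CRT there is a unique solution mod 47·28·29 = 38164.
Solve by successive substitution. Start with x ≡ 37 (mod 47).
  Combine with x ≡ 3 (mod 28): write x = 37 + 47·t and require 37 + 47·t ≡ 3 (mod 28), i.e. 47·t ≡ 3 − 37 ≡ 22 (mod 28). Since 47^(−1) ≡ 3 (mod 28) (47 ≡ 19 (mod 28)), t ≡ 3·22 ≡ 10 (mod 28). So x ≡ 37 + 47·10 = 507 (mod 1316).
  Combine with x ≡ 11 (mod 29): write x = 507 + 1316·t and require 507 + 1316·t ≡ 11 (mod 29), i.e. 1316·t ≡ 11 − 507 ≡ 26 (mod 29). Since 1316^(−1) ≡ 8 (mod 29) (1316 ≡ 11 (mod 29)), t ≡ 8·26 ≡ 5 (mod 29). So x ≡ 507 + 1316·5 = 7087 (mod 38164).
Unique solution in [0, 38164): x = 7087.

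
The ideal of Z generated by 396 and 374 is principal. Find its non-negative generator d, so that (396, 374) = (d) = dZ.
In the PID Z, (a, b) is generated by gcd(a, b). Compute gcd(396, 374) with the extended Euclidean algorithm, tracking rows (r, s, t) with s·396 + t·374 = r:
  row A: (396, 1, 0)   [1·396 + 0·374 = 396]
  row B: (374, 0, 1)   [0·396 + 1·374 = 374]
  396 = 1·374 + 22   → row C = row A − 1·row B = (22, 1, −1)   [check: 1·396 − 1·374 = 22]
  374 = 17·22 + 0   → remainder 0, stop. gcd = 22 (last nonzero row C).
So gcd(396, 374) = 22, with Bézout identity 1·396 − 1·374 = 22. Containment (⊇): the Bézout identity exhibits 22 as an element of (396, 374), giving (22) ⊆ (396, 374). Containment (⊆): since 22 | 396 and 22 | 374 (396 = 22·18, 374 = 22·17), every Z-linear combination of 396 and 374 is divisible by 22, so (396, 374) ⊆ (22). Therefore (396, 374) = (22), d = 22.

Final answer: (396, 374) = (22); d = 22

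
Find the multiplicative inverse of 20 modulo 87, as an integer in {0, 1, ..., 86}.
20^(−1) ≡ 74 (mod 87)

Apply the extended Euclidean algorithm to (87, 20), tracking rows (r, s, t) with s·87 + t·20 = r. Each division r_prev = q·r_cur + r_new produces the new row as (previous row) − q·(current row):
  row A: (87, 1, 0)   [1·87 + 0·20 = 87]
  row B: (20, 0, 1)   [0·87 + 1·20 = 20]
  87 = 4·20 + 7   → row C = row A − 4·row B = (7, 1, −4)   [check: 1·87 − 4·20 = 7]
  20 = 2·7 + 6   → row D = row B − 2·row C = (6, −2, 9)   [check: −2·87 + 9·20 = 6]
  7 = 1·6 + 1   → row E = row C − 1·row D = (1, 3, −13)   [check: 3·87 − 13·20 = 1]
  6 = 6·1 + 0   → remainder 0, stop. gcd = 1 (last nonzero row E).
The gcd is 1, so 20 is invertible mod 87. The last nonzero row gives 3·87 − 13·20 = 1, so t = −13. So 20^(−1) ≡ −13 ≡ 74 (mod 87). Verify: 20 · 74 = 1480 ≡ 1 (mod 87). ✓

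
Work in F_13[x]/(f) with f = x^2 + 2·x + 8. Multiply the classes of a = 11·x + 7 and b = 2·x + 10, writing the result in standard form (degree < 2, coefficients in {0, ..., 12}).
Multiply as integer polynomials: a · b = 22·x^2 + 124·x + 70. Reducing coefficients mod 13: a · b ≡ 9·x^2 + 7·x + 5. Now divide by f(x) = x^2 + 2·x + 8 in F_13[x], eliminating the leading term at each step:
  leading term 9·x^2: subtract (9)·f(x) = 9·x^2 + 5·x + 7, leaving 2·x + 11 (coefficients mod 13)
The degree is now < 2, so this is the remainder. Hence a · b ≡ 2·x + 11 in F_13[x]/(f).

Final answer: a · b ≡ 2·x + 11 (mod f(x))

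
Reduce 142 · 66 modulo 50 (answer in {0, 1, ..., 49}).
22

Reduce the factors first: 142 ≡ 42, 66 ≡ 16 (mod 50), so 142 · 66 ≡ 42 · 16 (mod 50). 42 · 16 = 672. Dividing by 50: 672 = 13·50 + 22. So (142 · 66) mod 50 = 22.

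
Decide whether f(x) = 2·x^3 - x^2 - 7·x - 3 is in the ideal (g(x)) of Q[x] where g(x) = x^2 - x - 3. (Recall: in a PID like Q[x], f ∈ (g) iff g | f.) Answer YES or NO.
YES

In Q[x] the ideal (g) consists of all multiples of g, so f ∈ (g) iff g | f, i.e. iff the remainder of f on division by g is 0. Divide f by g (g is monic, so eliminate the leading term of the running remainder at each step):
  leading term 2·x^3: subtract (2·x)·g(x) = 2·x^3 - 2·x^2 - 6·x, leaving x^2 - x - 3
  leading term x^2: subtract (1)·g(x) = x^2 - x - 3, leaving 0
The remainder is 0, so f(x) = g(x) · h(x) with h(x) = 2·x + 1. Hence g | f, i.e. f ∈ (g).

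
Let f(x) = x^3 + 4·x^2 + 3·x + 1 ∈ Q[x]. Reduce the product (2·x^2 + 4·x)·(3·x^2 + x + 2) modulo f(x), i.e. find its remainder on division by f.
a · b ≡ 30·x^2 + 32·x + 10 (mod f(x))

First multiply in Q[x] without reducing: a · b = 6·x^4 + 14·x^3 + 8·x^2 + 8·x. Now divide by f(x) = x^3 + 4·x^2 + 3·x + 1, eliminating the leading term at each step:
  leading term 6·x^4: subtract (6·x)·f(x) = 6·x^4 + 24·x^3 + 18·x^2 + 6·x, leaving -10·x^3 - 10·x^2 + 2·x
  leading term -10·x^3: subtract (-10)·f(x) = -10·x^3 - 40·x^2 - 30·x - 10, leaving 30·x^2 + 32·x + 10
The degree is now < 3, so this is the remainder. Hence a · b ≡ 30·x^2 + 32·x + 10 in Q[x]/(f).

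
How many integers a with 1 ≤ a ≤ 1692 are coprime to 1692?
552

The number of a ∈ {1, ..., 1692} with gcd(a, 1692) = 1 is by definition Euler's totient φ(1692). φ is multiplicative, with φ(p^e) = p^e − p^(e−1). Factorise 1692 = 2^2 · 3^2 · 47. Then
  φ(1692) = (2^2 − 2^1) · (3^2 − 3^1) · (47 − 1) = 2 · 6 · 46 = 552.
So there are 552 such integers.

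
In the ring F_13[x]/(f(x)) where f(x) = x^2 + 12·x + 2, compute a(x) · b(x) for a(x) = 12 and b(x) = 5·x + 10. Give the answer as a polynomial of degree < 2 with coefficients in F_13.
a · b ≡ 8·x + 3 (mod f(x))

Multiply as integer polynomials: a · b = 60·x + 120. Reducing coefficients mod 13: a · b ≡ 8·x + 3. This already has degree < 2, so no reduction by f is needed. Hence a · b ≡ 8·x + 3 in F_13[x]/(f).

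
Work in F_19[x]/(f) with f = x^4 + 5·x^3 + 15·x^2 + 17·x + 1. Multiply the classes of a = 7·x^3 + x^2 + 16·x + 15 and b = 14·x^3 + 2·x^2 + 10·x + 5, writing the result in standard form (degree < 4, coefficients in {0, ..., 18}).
a · b ≡ 4·x^3 + 12·x^2 + 3 (mod f(x))

Multiply as integer polynomials: a · b = 98·x^6 + 28·x^5 + 296·x^4 + 287·x^3 + 195·x^2 + 230·x + 75. Reducing coefficients mod 19: a · b ≡ 3·x^6 + 9·x^5 + 11·x^4 + 2·x^3 + 5·x^2 + 2·x + 18. Now divide by f(x) = x^4 + 5·x^3 + 15·x^2 + 17·x + 1 in F_19[x], eliminating the leading term at each step:
  leading term 3·x^6: subtract (3·x^2)·f(x) = 3·x^6 + 15·x^5 + 7·x^4 + 13·x^3 + 3·x^2, leaving 13·x^5 + 4·x^4 + 8·x^3 + 2·x^2 + 2·x + 18 (coefficients mod 19)
  leading term 13·x^5: subtract (13·x)·f(x) = 13·x^5 + 8·x^4 + 5·x^3 + 12·x^2 + 13·x, leaving 15·x^4 + 3·x^3 + 9·x^2 + 8·x + 18 (coefficients mod 19)
  leading term 15·x^4: subtract (15)·f(x) = 15·x^4 + 18·x^3 + 16·x^2 + 8·x + 15, leaving 4·x^3 + 12·x^2 + 3 (coefficients mod 19)
The degree is now < 4, so this is the remainder. Hence a · b ≡ 4·x^3 + 12·x^2 + 3 in F_19[x]/(f).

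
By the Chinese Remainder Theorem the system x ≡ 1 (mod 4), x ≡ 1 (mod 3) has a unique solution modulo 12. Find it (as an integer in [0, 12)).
x ≡ 1 (mod 12); the representative in [0, 12) is 1

The moduli 4, 3 are pairwise coprime, so by the CRT there is a unique solution mod 4·3 = 12.
Solve by successive substitution. Start with x ≡ 1 (mod 4).
  Combine with x ≡ 1 (mod 3): write x = 1 + 4·t and require 1 + 4·t ≡ 1 (mod 3), i.e. 4·t ≡ 1 − 1 ≡ 0 (mod 3). Since 4^(−1) ≡ 1 (mod 3) (4 ≡ 1 (mod 3)), t ≡ 1·0 ≡ 0 (mod 3). So x ≡ 1 + 4·0 = 1 (mod 12).
Unique solution in [0, 12): x = 1.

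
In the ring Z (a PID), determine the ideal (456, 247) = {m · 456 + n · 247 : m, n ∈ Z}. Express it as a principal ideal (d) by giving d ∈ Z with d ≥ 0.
In the PID Z, (a, b) is generated by gcd(a, b). Compute gcd(456, 247) with the extended Euclidean algorithm, tracking rows (r, s, t) with s·456 + t·247 = r:
  row A: (456, 1, 0)   [1·456 + 0·247 = 456]
  row B: (247, 0, 1)   [0·456 + 1·247 = 247]
  456 = 1·247 + 209   → row C = row A − 1·row B = (209, 1, −1)   [check: 1·456 − 1·247 = 209]
  247 = 1·209 + 38   → row D = row B − 1·row C = (38, −1, 2)   [check: −1·456 + 2·247 = 38]
  209 = 5·38 + 19   → row E = row C − 5·row D = (19, 6, −11)   [check: 6·456 − 11·247 = 19]
  38 = 2·19 + 0   → remainder 0, stop. gcd = 19 (last nonzero row E).
So gcd(456, 247) = 19, with Bézout identity 6·456 − 11·247 = 19. Containment (⊇): the Bézout identity exhibits 19 as an element of (456, 247), giving (19) ⊆ (456, 247). Containment (⊆): since 19 | 456 and 19 | 247 (456 = 19·24, 247 = 19·13), every Z-linear combination of 456 and 247 is divisible by 19, so (456, 247) ⊆ (19). Therefore (456, 247) = (19), d = 19.

Final answer: (456, 247) = (19); d = 19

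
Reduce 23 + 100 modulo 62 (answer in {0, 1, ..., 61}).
61

Reduce the summands first: 100 ≡ 38 (mod 62), so 23 + 100 ≡ 23 + 38 (mod 62). 23 + 38 = 61; 61 = 0·62 + 61, so (23 + 100) mod 62 = 61.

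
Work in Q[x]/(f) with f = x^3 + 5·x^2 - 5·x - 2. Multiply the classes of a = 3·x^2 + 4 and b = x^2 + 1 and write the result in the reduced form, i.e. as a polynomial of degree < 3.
First multiply in Q[x] without reducing: a · b = 3·x^4 + 7·x^2 + 4. Now divide by f(x) = x^3 + 5·x^2 - 5·x - 2, eliminating the leading term at each step:
  leading term 3·x^4: subtract (3·x)·f(x) = 3·x^4 + 15·x^3 - 15·x^2 - 6·x, leaving -15·x^3 + 22·x^2 + 6·x + 4
  leading term -15·x^3: subtract (-15)·f(x) = -15·x^3 - 75·x^2 + 75·x + 30, leaving 97·x^2 - 69·x - 26
The degree is now < 3, so this is the remainder. Hence a · b ≡ 97·x^2 - 69·x - 26 in Q[x]/(f).

Final answer: a · b ≡ 97·x^2 - 69·x - 26 (mod f(x))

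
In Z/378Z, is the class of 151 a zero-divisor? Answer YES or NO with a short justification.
NO

gcd(151, 378) = 1, so 151 is a unit in Z/378Z (it has a multiplicative inverse). A unit cannot be a zero-divisor: if 151·b ≡ 0 then multiplying both sides by 151^(−1) gives b ≡ 0. So 151 is not a zero-divisor.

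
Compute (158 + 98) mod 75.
Reduce the summands first: 158 ≡ 8, 98 ≡ 23 (mod 75), so 158 + 98 ≡ 8 + 23 (mod 75). 8 + 23 = 31; 31 = 0·75 + 31, so (158 + 98) mod 75 = 31.

Final answer: 31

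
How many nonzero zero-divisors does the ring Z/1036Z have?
In Z/1036Z each nonzero element is either a unit (gcd with 1036 is 1) or a zero-divisor (gcd > 1). The number of units is φ(1036): factorise 1036 = 2^2 · 7 · 37, so φ(1036) = (2^2 − 2^1) · (7 − 1) · (37 − 1) = 2 · 6 · 36 = 432. The nonzero elements number 1036 − 1 = 1035. Hence the nonzero zero-divisors number 1035 − 432 = 603.

Final answer: Z/1036Z has 603 nonzero zero-divisors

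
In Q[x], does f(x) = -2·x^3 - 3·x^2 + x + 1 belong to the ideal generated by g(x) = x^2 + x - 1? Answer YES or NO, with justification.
YES

In Q[x] the ideal (g) consists of all multiples of g, so f ∈ (g) iff g | f, i.e. iff the remainder of f on division by g is 0. Divide f by g (g is monic, so eliminate the leading term of the running remainder at each step):
  leading term -2·x^3: subtract (-2·x)·g(x) = -2·x^3 - 2·x^2 + 2·x, leaving -x^2 - x + 1
  leading term -x^2: subtract (-1)·g(x) = -x^2 - x + 1, leaving 0
The remainder is 0, so f(x) = g(x) · h(x) with h(x) = -2·x - 1. Hence g | f, i.e. f ∈ (g).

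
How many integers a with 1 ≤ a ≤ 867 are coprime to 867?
The number of a ∈ {1, ..., 867} with gcd(a, 867) = 1 is by definition Euler's totient φ(867). φ is multiplicative, with φ(p^e) = p^e − p^(e−1). Factorise 867 = 3 · 17^2. Then
  φ(867) = (3 − 1) · (17^2 − 17^1) = 2 · 272 = 544.
So there are 544 such integers.

Final answer: 544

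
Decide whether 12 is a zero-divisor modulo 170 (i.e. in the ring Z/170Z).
YES

gcd(12, 170) = 2 > 1, so 12 is not a unit in Z/170Z. In Z/nZ every nonzero non-unit is a zero-divisor: explicitly, take b = 170/gcd = 85 ≠ 0 (mod 170); then 12·85 = 1020 = 6·170, i.e. 12·85 ≡ 0 (mod 170). So 12 is a zero-divisor.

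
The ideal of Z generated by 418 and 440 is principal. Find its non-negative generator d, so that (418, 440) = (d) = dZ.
(418, 440) = (22); d = 22

In the PID Z, (a, b) is generated by gcd(a, b). Compute gcd(440, 418) with the extended Euclidean algorithm, tracking rows (r, s, t) with s·440 + t·418 = r:
  row A: (440, 1, 0)   [1·440 + 0·418 = 440]
  row B: (418, 0, 1)   [0·440 + 1·418 = 418]
  440 = 1·418 + 22   → row C = row A − 1·row B = (22, 1, −1)   [check: 1·440 − 1·418 = 22]
  418 = 19·22 + 0   → remainder 0, stop. gcd = 22 (last nonzero row C).
So gcd(418, 440) = 22, with Bézout identity 1·440 − 1·418 = 22. Containment (⊇): the Bézout identity exhibits 22 as an element of (418, 440), giving (22) ⊆ (418, 440). Containment (⊆): since 22 | 418 and 22 | 440 (418 = 22·19, 440 = 22·20), every Z-linear combination of 418 and 440 is divisible by 22, so (418, 440) ⊆ (22). Therefore (418, 440) = (22), d = 22.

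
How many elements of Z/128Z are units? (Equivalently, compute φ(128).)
Z/128Z has φ(128) = 64 units

An element a ∈ Z/128Z is a unit iff gcd(a, 128) = 1, so the number of units is φ(128). φ is multiplicative, with φ(p^e) = p^e − p^(e−1). Factorise 128 = 2^7. Then
  φ(128) = (2^7 − 2^6) = 64 = 64.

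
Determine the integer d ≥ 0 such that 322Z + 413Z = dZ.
(322, 413) = (7); d = 7

In the PID Z, (a, b) is generated by gcd(a, b). Compute gcd(413, 322) with the extended Euclidean algorithm, tracking rows (r, s, t) with s·413 + t·322 = r:
  row A: (413, 1, 0)   [1·413 + 0·322 = 413]
  row B: (322, 0, 1)   [0·413 + 1·322 = 322]
  413 = 1·322 + 91   → row C = row A − 1·row B = (91, 1, −1)   [check: 1·413 − 1·322 = 91]
  322 = 3·91 + 49   → row D = row B − 3·row C = (49, −3, 4)   [check: −3·413 + 4·322 = 49]
  91 = 1·49 + 42   → row E = row C − 1·row D = (42, 4, −5)   [check: 4·413 − 5·322 = 42]
  49 = 1·42 + 7   → row F = row D − 1·row E = (7, −7, 9)   [check: −7·413 + 9·322 = 7]
  42 = 6·7 + 0   → remainder 0, stop. gcd = 7 (last nonzero row F).
So gcd(322, 413) = 7, with Bézout identity −7·413 + 9·322 = 7. Containment (⊇): the Bézout identity exhibits 7 as an element of (322, 413), giving (7) ⊆ (322, 413). Containment (⊆): since 7 | 322 and 7 | 413 (322 = 7·46, 413 = 7·59), every Z-linear combination of 322 and 413 is divisible by 7, so (322, 413) ⊆ (7). Therefore (322, 413) = (7), d = 7.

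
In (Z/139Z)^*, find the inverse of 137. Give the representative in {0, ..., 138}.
137^(−1) ≡ 69 (mod 139)

Apply the extended Euclidean algorithm to (139, 137), tracking rows (r, s, t) with s·139 + t·137 = r. Each division r_prev = q·r_cur + r_new produces the new row as (previous row) − q·(current row):
  row A: (139, 1, 0)   [1·139 + 0·137 = 139]
  row B: (137, 0, 1)   [0·139 + 1·137 = 137]
  139 = 1·137 + 2   → row C = row A − 1·row B = (2, 1, −1)   [check: 1·139 − 1·137 = 2]
  137 = 68·2 + 1   → row D = row B − 68·row C = (1, −68, 69)   [check: −68·139 + 69·137 = 1]
  2 = 2·1 + 0   → remainder 0, stop. gcd = 1 (last nonzero row D).
The gcd is 1, so 137 is invertible mod 139. The last nonzero row gives −68·139 + 69·137 = 1, so t = 69. So 137^(−1) ≡ 69 (mod 139). Verify: 137 · 69 = 9453 ≡ 1 (mod 139). ✓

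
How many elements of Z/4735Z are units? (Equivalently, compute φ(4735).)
Z/4735Z has φ(4735) = 3784 units

An element a ∈ Z/4735Z is a unit iff gcd(a, 4735) = 1, so the number of units is φ(4735). φ is multiplicative, with φ(p^e) = p^e − p^(e−1). Factorise 4735 = 5 · 947. Then
  φ(4735) = (5 − 1) · (947 − 1) = 4 · 946 = 3784.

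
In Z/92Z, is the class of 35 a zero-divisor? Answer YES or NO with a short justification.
gcd(35, 92) = 1, so 35 is a unit in Z/92Z (it has a multiplicative inverse). A unit cannot be a zero-divisor: if 35·b ≡ 0 then multiplying both sides by 35^(−1) gives b ≡ 0. So 35 is not a zero-divisor.

Final answer: NO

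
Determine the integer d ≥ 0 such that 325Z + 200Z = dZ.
(325, 200) = (25); d = 25

In the PID Z, (a, b) is generated by gcd(a, b). Compute gcd(325, 200) with the extended Euclidean algorithm, tracking rows (r, s, t) with s·325 + t·200 = r:
  row A: (325, 1, 0)   [1·325 + 0·200 = 325]
  row B: (200, 0, 1)   [0·325 + 1·200 = 200]
  325 = 1·200 + 125   → row C = row A − 1·row B = (125, 1, −1)   [check: 1·325 − 1·200 = 125]
  200 = 1·125 + 75   → row D = row B − 1·row C = (75, −1, 2)   [check: −1·325 + 2·200 = 75]
  125 = 1·75 + 50   → row E = row C − 1·row D = (50, 2, −3)   [check: 2·325 − 3·200 = 50]
  75 = 1·50 + 25   → row F = row D − 1·row E = (25, −3, 5)   [check: −3·325 + 5·200 = 25]
  50 = 2·25 + 0   → remainder 0, stop. gcd = 25 (last nonzero row F).
So gcd(325, 200) = 25, with Bézout identity −3·325 + 5·200 = 25. Containment (⊇): the Bézout identity exhibits 25 as an element of (325, 200), giving (25) ⊆ (325, 200). Containment (⊆): since 25 | 325 and 25 | 200 (325 = 25·13, 200 = 25·8), every Z-linear combination of 325 and 200 is divisible by 25, so (325, 200) ⊆ (25). Therefore (325, 200) = (25), d = 25.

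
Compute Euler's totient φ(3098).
φ is multiplicative, with φ(p^e) = p^e − p^(e−1). Factorise 3098 = 2 · 1549. Then
  φ(3098) = (2 − 1) · (1549 − 1) = 1 · 1548 = 1548.

Final answer: φ(3098) = 1548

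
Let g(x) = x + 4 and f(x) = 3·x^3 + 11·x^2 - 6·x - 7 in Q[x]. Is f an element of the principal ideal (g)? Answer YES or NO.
In Q[x] the ideal (g) consists of all multiples of g, so f ∈ (g) iff g | f, i.e. iff the remainder of f on division by g is 0. Divide f by g (g is monic, so eliminate the leading term of the running remainder at each step):
  leading term 3·x^3: subtract (3·x^2)·g(x) = 3·x^3 + 12·x^2, leaving -x^2 - 6·x - 7
  leading term -x^2: subtract (-x)·g(x) = -x^2 - 4·x, leaving -2·x - 7
  leading term -2·x: subtract (-2)·g(x) = -2·x - 8, leaving 1
The remainder r(x) = 1 ≠ 0 (and deg r < deg g), so g ∤ f, i.e. f ∉ (g).

Final answer: NO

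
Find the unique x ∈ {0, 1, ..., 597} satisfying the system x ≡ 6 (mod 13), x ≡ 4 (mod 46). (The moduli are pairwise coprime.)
x ≡ 188 (mod 598); the representative in [0, 598) is 188

The moduli 13, 46 are pairwise coprime, so by the CRT there is a unique solution mod 13·46 = 598.
Solve by successive substitution. Start with x ≡ 6 (mod 13).
  Combine with x ≡ 4 (mod 46): write x = 6 + 13·t and require 6 + 13·t ≡ 4 (mod 46), i.e. 13·t ≡ 4 − 6 ≡ 44 (mod 46). Since 13^(−1) ≡ 39 (mod 46), t ≡ 39·44 ≡ 14 (mod 46). So x ≡ 6 + 13·14 = 188 (mod 598).
Unique solution in [0, 598): x = 188.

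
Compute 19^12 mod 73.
8

Use repeated squaring. Binary(12) = 1100. Walk through the bits of the exponent 12 left-to-right: at each bit after the leading one, square the running value, then multiply by 19 if the bit is 1 (always reducing mod 73):
  bit 1 = 1 (leading): start with 19.
  bit 2 = 1: square 19^2 = 361 ≡ 69; bit is 1, so multiply 69·19 = 1311 ≡ 70 (mod 73).
  bit 3 = 0: square 70^2 = 4900 ≡ 9 (mod 73).
  bit 4 = 0: square 9^2 = 81 ≡ 8 (mod 73).
Final value: 19^12 ≡ 8 (mod 73).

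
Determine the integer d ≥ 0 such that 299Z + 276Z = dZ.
In the PID Z, (a, b) is generated by gcd(a, b). Compute gcd(299, 276) with the extended Euclidean algorithm, tracking rows (r, s, t) with s·299 + t·276 = r:
  row A: (299, 1, 0)   [1·299 + 0·276 = 299]
  row B: (276, 0, 1)   [0·299 + 1·276 = 276]
  299 = 1·276 + 23   → row C = row A − 1·row B = (23, 1, −1)   [check: 1·299 − 1·276 = 23]
  276 = 12·23 + 0   → remainder 0, stop. gcd = 23 (last nonzero row C).
So gcd(299, 276) = 23, with Bézout identity 1·299 − 1·276 = 23. Containment (⊇): the Bézout identity exhibits 23 as an element of (299, 276), giving (23) ⊆ (299, 276). Containment (⊆): since 23 | 299 and 23 | 276 (299 = 23·13, 276 = 23·12), every Z-linear combination of 299 and 276 is divisible by 23, so (299, 276) ⊆ (23). Therefore (299, 276) = (23), d = 23.

Final answer: (299, 276) = (23); d = 23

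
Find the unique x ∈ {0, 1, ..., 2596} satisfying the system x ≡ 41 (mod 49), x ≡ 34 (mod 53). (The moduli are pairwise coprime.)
x ≡ 776 (mod 2597); the representative in [0, 2597) is 776

The moduli 49, 53 are pairwise coprime, so by the CRT there is a unique solution mod 49·53 = 2597.
Solve by successive substitution. Start with x ≡ 41 (mod 49).
  Combine with x ≡ 34 (mod 53): write x = 41 + 49·t and require 41 + 49·t ≡ 34 (mod 53), i.e. 49·t ≡ 34 − 41 ≡ 46 (mod 53). Since 49^(−1) ≡ 13 (mod 53), t ≡ 13·46 ≡ 15 (mod 53). So x ≡ 41 + 49·15 = 776 (mod 2597).
Unique solution in [0, 2597): x = 776.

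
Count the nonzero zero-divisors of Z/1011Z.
In Z/1011Z each nonzero element is either a unit (gcd with 1011 is 1) or a zero-divisor (gcd > 1). The number of units is φ(1011): factorise 1011 = 3 · 337, so φ(1011) = (3 − 1) · (337 − 1) = 2 · 336 = 672. The nonzero elements number 1011 − 1 = 1010. Hence the nonzero zero-divisors number 1010 − 672 = 338.

Final answer: Z/1011Z has 338 nonzero zero-divisors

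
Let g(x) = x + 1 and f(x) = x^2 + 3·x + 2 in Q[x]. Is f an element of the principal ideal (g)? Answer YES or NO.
In Q[x] the ideal (g) consists of all multiples of g, so f ∈ (g) iff g | f, i.e. iff the remainder of f on division by g is 0. Divide f by g (g is monic, so eliminate the leading term of the running remainder at each step):
  leading term x^2: subtract (x)·g(x) = x^2 + x, leaving 2·x + 2
  leading term 2·x: subtract (2)·g(x) = 2·x + 2, leaving 0
The remainder is 0, so f(x) = g(x) · h(x) with h(x) = x + 2. Hence g | f, i.e. f ∈ (g).

Final answer: YES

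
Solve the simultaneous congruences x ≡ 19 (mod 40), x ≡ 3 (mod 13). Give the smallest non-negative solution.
x ≡ 419 (mod 520); the representative in [0, 520) is 419

The moduli 40, 13 are pairwise coprime, so by the CRT there is a unique solution mod 40·13 = 520.
Solve by successive substitution. Start with x ≡ 19 (mod 40).
  Combine with x ≡ 3 (mod 13): write x = 19 + 40·t and require 19 + 40·t ≡ 3 (mod 13), i.e. 40·t ≡ 3 − 19 ≡ 10 (mod 13). Since 40^(−1) ≡ 1 (mod 13) (40 ≡ 1 (mod 13)), t ≡ 1·10 ≡ 10 (mod 13). So x ≡ 19 + 40·10 = 419 (mod 520).
Unique solution in [0, 520): x = 419.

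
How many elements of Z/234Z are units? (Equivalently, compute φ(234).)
An element a ∈ Z/234Z is a unit iff gcd(a, 234) = 1, so the number of units is φ(234). φ is multiplicative, with φ(p^e) = p^e − p^(e−1). Factorise 234 = 2 · 3^2 · 13. Then
  φ(234) = (2 − 1) · (3^2 − 3^1) · (13 − 1) = 1 · 6 · 12 = 72.

Final answer: Z/234Z has φ(234) = 72 units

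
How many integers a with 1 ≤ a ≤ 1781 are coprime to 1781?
The number of a ∈ {1, ..., 1781} with gcd(a, 1781) = 1 is by definition Euler's totient φ(1781). φ is multiplicative, with φ(p^e) = p^e − p^(e−1). Factorise 1781 = 13 · 137. Then
  φ(1781) = (13 − 1) · (137 − 1) = 12 · 136 = 1632.
So there are 1632 such integers.

Final answer: 1632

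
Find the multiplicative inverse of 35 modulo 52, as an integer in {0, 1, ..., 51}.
Apply the extended Euclidean algorithm to (52, 35), tracking rows (r, s, t) with s·52 + t·35 = r. Each division r_prev = q·r_cur + r_new produces the new row as (previous row) − q·(current row):
  row A: (52, 1, 0)   [1·52 + 0·35 = 52]
  row B: (35, 0, 1)   [0·52 + 1·35 = 35]
  52 = 1·35 + 17   → row C = row A − 1·row B = (17, 1, −1)   [check: 1·52 − 1·35 = 17]
  35 = 2·17 + 1   → row D = row B − 2·row C = (1, −2, 3)   [check: −2·52 + 3·35 = 1]
  17 = 17·1 + 0   → remainder 0, stop. gcd = 1 (last nonzero row D).
The gcd is 1, so 35 is invertible mod 52. The last nonzero row gives −2·52 + 3·35 = 1, so t = 3. So 35^(−1) ≡ 3 (mod 52). Verify: 35 · 3 = 105 ≡ 1 (mod 52). ✓

Final answer: 35^(−1) ≡ 3 (mod 52)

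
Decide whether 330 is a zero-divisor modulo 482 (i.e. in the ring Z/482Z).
gcd(330, 482) = 2 > 1, so 330 is not a unit in Z/482Z. In Z/nZ every nonzero non-unit is a zero-divisor: explicitly, take b = 482/gcd = 241 ≠ 0 (mod 482); then 330·241 = 79530 = 165·482, i.e. 330·241 ≡ 0 (mod 482). So 330 is a zero-divisor.

Final answer: YES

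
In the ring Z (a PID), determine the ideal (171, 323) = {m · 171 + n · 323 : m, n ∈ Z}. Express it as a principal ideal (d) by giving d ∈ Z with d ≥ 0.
(171, 323) = (19); d = 19

In the PID Z, (a, b) is generated by gcd(a, b). Compute gcd(323, 171) with the extended Euclidean algorithm, tracking rows (r, s, t) with s·323 + t·171 = r:
  row A: (323, 1, 0)   [1·323 + 0·171 = 323]
  row B: (171, 0, 1)   [0·323 + 1·171 = 171]
  323 = 1·171 + 152   → row C = row A − 1·row B = (152, 1, −1)   [check: 1·323 − 1·171 = 152]
  171 = 1·152 + 19   → row D = row B − 1·row C = (19, −1, 2)   [check: −1·323 + 2·171 = 19]
  152 = 8·19 + 0   → remainder 0, stop. gcd = 19 (last nonzero row D).
So gcd(171, 323) = 19, with Bézout identity −1·323 + 2·171 = 19. Containment (⊇): the Bézout identity exhibits 19 as an element of (171, 323), giving (19) ⊆ (171, 323). Containment (⊆): since 19 | 171 and 19 | 323 (171 = 19·9, 323 = 19·17), every Z-linear combination of 171 and 323 is divisible by 19, so (171, 323) ⊆ (19). Therefore (171, 323) = (19), d = 19.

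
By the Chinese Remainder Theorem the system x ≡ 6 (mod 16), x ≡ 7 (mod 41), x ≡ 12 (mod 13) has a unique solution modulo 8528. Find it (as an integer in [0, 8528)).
x ≡ 3574 (mod 8528); the representative in [0, 8528) is 3574

The moduli 16, 41, 13 are pairwise coprime, so by the CRT there is a unique solution mod 16·41·13 = 8528.
Solve by successive substitution. Start with x ≡ 6 (mod 16).
  Combine with x ≡ 7 (mod 41): write x = 6 + 16·t and require 6 + 16·t ≡ 7 (mod 41), i.e. 16·t ≡ 7 − 6 ≡ 1 (mod 41). Since 16^(−1) ≡ 18 (mod 41), t ≡ 18·1 ≡ 18 (mod 41). So x ≡ 6 + 16·18 = 294 (mod 656).
  Combine with x ≡ 12 (mod 13): write x = 294 + 656·t and require 294 + 656·t ≡ 12 (mod 13), i.e. 656·t ≡ 12 − 294 ≡ 4 (mod 13). Since 656^(−1) ≡ 11 (mod 13) (656 ≡ 6 (mod 13)), t ≡ 11·4 ≡ 5 (mod 13). So x ≡ 294 + 656·5 = 3574 (mod 8528).
Unique solution in [0, 8528): x = 3574.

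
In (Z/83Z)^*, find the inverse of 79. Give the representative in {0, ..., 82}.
Apply the extended Euclidean algorithm to (83, 79), tracking rows (r, s, t) with s·83 + t·79 = r. Each division r_prev = q·r_cur + r_new produces the new row as (previous row) − q·(current row):
  row A: (83, 1, 0)   [1·83 + 0·79 = 83]
  row B: (79, 0, 1)   [0·83 + 1·79 = 79]
  83 = 1·79 + 4   → row C = row A − 1·row B = (4, 1, −1)   [check: 1·83 − 1·79 = 4]
  79 = 19·4 + 3   → row D = row B − 19·row C = (3, −19, 20)   [check: −19·83 + 20·79 = 3]
  4 = 1·3 + 1   → row E = row C − 1·row D = (1, 20, −21)   [check: 20·83 − 21·79 = 1]
  3 = 3·1 + 0   → remainder 0, stop. gcd = 1 (last nonzero row E).
The gcd is 1, so 79 is invertible mod 83. The last nonzero row gives 20·83 − 21·79 = 1, so t = −21. So 79^(−1) ≡ −21 ≡ 62 (mod 83). Verify: 79 · 62 = 4898 ≡ 1 (mod 83). ✓

Final answer: 79^(−1) ≡ 62 (mod 83)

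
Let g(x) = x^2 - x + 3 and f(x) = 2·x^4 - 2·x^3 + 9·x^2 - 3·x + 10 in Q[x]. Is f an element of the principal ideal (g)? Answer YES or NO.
NO

In Q[x] the ideal (g) consists of all multiples of g, so f ∈ (g) iff g | f, i.e. iff the remainder of f on division by g is 0. Divide f by g (g is monic, so eliminate the leading term of the running remainder at each step):
  leading term 2·x^4: subtract (2·x^2)·g(x) = 2·x^4 - 2·x^3 + 6·x^2, leaving 3·x^2 - 3·x + 10
  leading term 3·x^2: subtract (3)·g(x) = 3·x^2 - 3·x + 9, leaving 1
The remainder r(x) = 1 ≠ 0 (and deg r < deg g), so g ∤ f, i.e. f ∉ (g).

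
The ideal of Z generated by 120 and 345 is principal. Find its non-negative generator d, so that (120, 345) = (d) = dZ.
In the PID Z, (a, b) is generated by gcd(a, b). Compute gcd(345, 120) with the extended Euclidean algorithm, tracking rows (r, s, t) with s·345 + t·120 = r:
  row A: (345, 1, 0)   [1·345 + 0·120 = 345]
  row B: (120, 0, 1)   [0·345 + 1·120 = 120]
  345 = 2·120 + 105   → row C = row A − 2·row B = (105, 1, −2)   [check: 1·345 − 2·120 = 105]
  120 = 1·105 + 15   → row D = row B − 1·row C = (15, −1, 3)   [check: −1·345 + 3·120 = 15]
  105 = 7·15 + 0   → remainder 0, stop. gcd = 15 (last nonzero row D).
So gcd(120, 345) = 15, with Bézout identity −1·345 + 3·120 = 15. Containment (⊇): the Bézout identity exhibits 15 as an element of (120, 345), giving (15) ⊆ (120, 345). Containment (⊆): since 15 | 120 and 15 | 345 (120 = 15·8, 345 = 15·23), every Z-linear combination of 120 and 345 is divisible by 15, so (120, 345) ⊆ (15). Therefore (120, 345) = (15), d = 15.

Final answer: (120, 345) = (15); d = 15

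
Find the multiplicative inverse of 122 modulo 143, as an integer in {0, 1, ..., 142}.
122^(−1) ≡ 34 (mod 143)

Apply the extended Euclidean algorithm to (143, 122), tracking rows (r, s, t) with s·143 + t·122 = r. Each division r_prev = q·r_cur + r_new produces the new row as (previous row) − q·(current row):
  row A: (143, 1, 0)   [1·143 + 0·122 = 143]
  row B: (122, 0, 1)   [0·143 + 1·122 = 122]
  143 = 1·122 + 21   → row C = row A − 1·row B = (21, 1, −1)   [check: 1·143 − 1·122 = 21]
  122 = 5·21 + 17   → row D = row B − 5·row C = (17, −5, 6)   [check: −5·143 + 6·122 = 17]
  21 = 1·17 + 4   → row E = row C − 1·row D = (4, 6, −7)   [check: 6·143 − 7·122 = 4]
  17 = 4·4 + 1   → row F = row D − 4·row E = (1, −29, 34)   [check: −29·143 + 34·122 = 1]
  4 = 4·1 + 0   → remainder 0, stop. gcd = 1 (last nonzero row F).
The gcd is 1, so 122 is invertible mod 143. The last nonzero row gives −29·143 + 34·122 = 1, so t = 34. So 122^(−1) ≡ 34 (mod 143). Verify: 122 · 34 = 4148 ≡ 1 (mod 143). ✓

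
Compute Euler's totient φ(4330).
φ(4330) = 1728

φ is multiplicative, with φ(p^e) = p^e − p^(e−1). Factorise 4330 = 2 · 5 · 433. Then
  φ(4330) = (2 − 1) · (5 − 1) · (433 − 1) = 1 · 4 · 432 = 1728.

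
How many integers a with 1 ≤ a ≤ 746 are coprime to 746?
The number of a ∈ {1, ..., 746} with gcd(a, 746) = 1 is by definition Euler's totient φ(746). φ is multiplicative, with φ(p^e) = p^e − p^(e−1). Factorise 746 = 2 · 373. Then
  φ(746) = (2 − 1) · (373 − 1) = 1 · 372 = 372.
So there are 372 such integers.

Final answer: 372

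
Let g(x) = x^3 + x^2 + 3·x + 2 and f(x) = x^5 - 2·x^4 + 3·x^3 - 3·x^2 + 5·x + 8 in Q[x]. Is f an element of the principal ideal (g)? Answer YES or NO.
In Q[x] the ideal (g) consists of all multiples of g, so f ∈ (g) iff g | f, i.e. iff the remainder of f on division by g is 0. Divide f by g (g is monic, so eliminate the leading term of the running remainder at each step):
  leading term x^5: subtract (x^2)·g(x) = x^5 + x^4 + 3·x^3 + 2·x^2, leaving -3·x^4 - 5·x^2 + 5·x + 8
  leading term -3·x^4: subtract (-3·x)·g(x) = -3·x^4 - 3·x^3 - 9·x^2 - 6·x, leaving 3·x^3 + 4·x^2 + 11·x + 8
  leading term 3·x^3: subtract (3)·g(x) = 3·x^3 + 3·x^2 + 9·x + 6, leaving x^2 + 2·x + 2
The remainder r(x) = x^2 + 2·x + 2 ≠ 0 (and deg r < deg g), so g ∤ f, i.e. f ∉ (g).

Final answer: NO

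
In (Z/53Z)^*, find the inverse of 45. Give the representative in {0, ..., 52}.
Apply the extended Euclidean algorithm to (53, 45), tracking rows (r, s, t) with s·53 + t·45 = r. Each division r_prev = q·r_cur + r_new produces the new row as (previous row) − q·(current row):
  row A: (53, 1, 0)   [1·53 + 0·45 = 53]
  row B: (45, 0, 1)   [0·53 + 1·45 = 45]
  53 = 1·45 + 8   → row C = row A − 1·row B = (8, 1, −1)   [check: 1·53 − 1·45 = 8]
  45 = 5·8 + 5   → row D = row B − 5·row C = (5, −5, 6)   [check: −5·53 + 6·45 = 5]
  8 = 1·5 + 3   → row E = row C − 1·row D = (3, 6, −7)   [check: 6·53 − 7·45 = 3]
  5 = 1·3 + 2   → row F = row D − 1·row E = (2, −11, 13)   [check: −11·53 + 13·45 = 2]
  3 = 1·2 + 1   → row G = row E − 1·row F = (1, 17, −20)   [check: 17·53 − 20·45 = 1]
  2 = 2·1 + 0   → remainder 0, stop. gcd = 1 (last nonzero row G).
The gcd is 1, so 45 is invertible mod 53. The last nonzero row gives 17·53 − 20·45 = 1, so t = −20. So 45^(−1) ≡ −20 ≡ 33 (mod 53). Verify: 45 · 33 = 1485 ≡ 1 (mod 53). ✓

Final answer: 45^(−1) ≡ 33 (mod 53)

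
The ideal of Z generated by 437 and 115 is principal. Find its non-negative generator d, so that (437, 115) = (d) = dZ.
In the PID Z, (a, b) is generated by gcd(a, b). Compute gcd(437, 115) with the extended Euclidean algorithm, tracking rows (r, s, t) with s·437 + t·115 = r:
  row A: (437, 1, 0)   [1·437 + 0·115 = 437]
  row B: (115, 0, 1)   [0·437 + 1·115 = 115]
  437 = 3·115 + 92   → row C = row A − 3·row B = (92, 1, −3)   [check: 1·437 − 3·115 = 92]
  115 = 1·92 + 23   → row D = row B − 1·row C = (23, −1, 4)   [check: −1·437 + 4·115 = 23]
  92 = 4·23 + 0   → remainder 0, stop. gcd = 23 (last nonzero row D).
So gcd(437, 115) = 23, with Bézout identity −1·437 + 4·115 = 23. Containment (⊇): the Bézout identity exhibits 23 as an element of (437, 115), giving (23) ⊆ (437, 115). Containment (⊆): since 23 | 437 and 23 | 115 (437 = 23·19, 115 = 23·5), every Z-linear combination of 437 and 115 is divisible by 23, so (437, 115) ⊆ (23). Therefore (437, 115) = (23), d = 23.

Final answer: (437, 115) = (23); d = 23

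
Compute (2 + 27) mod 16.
Reduce the summands first: 27 ≡ 11 (mod 16), so 2 + 27 ≡ 2 + 11 (mod 16). 2 + 11 = 13; 13 = 0·16 + 13, so (2 + 27) mod 16 = 13.

Final answer: 13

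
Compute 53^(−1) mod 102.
Apply the extended Euclidean algorithm to (102, 53), tracking rows (r, s, t) with s·102 + t·53 = r. Each division r_prev = q·r_cur + r_new produces the new row as (previous row) − q·(current row):
  row A: (102, 1, 0)   [1·102 + 0·53 = 102]
  row B: (53, 0, 1)   [0·102 + 1·53 = 53]
  102 = 1·53 + 49   → row C = row A − 1·row B = (49, 1, −1)   [check: 1·102 − 1·53 = 49]
  53 = 1·49 + 4   → row D = row B − 1·row C = (4, −1, 2)   [check: −1·102 + 2·53 = 4]
  49 = 12·4 + 1   → row E = row C − 12·row D = (1, 13, −25)   [check: 13·102 − 25·53 = 1]
  4 = 4·1 + 0   → remainder 0, stop. gcd = 1 (last nonzero row E).
The gcd is 1, so 53 is invertible mod 102. The last nonzero row gives 13·102 − 25·53 = 1, so t = −25. So 53^(−1) ≡ −25 ≡ 77 (mod 102). Verify: 53 · 77 = 4081 ≡ 1 (mod 102). ✓

Final answer: 53^(−1) ≡ 77 (mod 102)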